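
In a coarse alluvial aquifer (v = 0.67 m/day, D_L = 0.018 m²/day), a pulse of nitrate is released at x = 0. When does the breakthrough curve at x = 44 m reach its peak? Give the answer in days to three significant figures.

65.6 days

For the 1D instantaneous-source solution, setting ∂C/∂t = 0 at fixed x gives v²t² + 2Dt − x² = 0, so t = (√(D² + v²x²) − D)/v².
√(D² + v²x²) = √(0.018² + 0.67² × 44²) = 29.48; v² = 0.4489.
t = (29.48 − 0.018)/0.4489 = 65.6 days (vs. the pure-advection estimate x/v = 65.7 d).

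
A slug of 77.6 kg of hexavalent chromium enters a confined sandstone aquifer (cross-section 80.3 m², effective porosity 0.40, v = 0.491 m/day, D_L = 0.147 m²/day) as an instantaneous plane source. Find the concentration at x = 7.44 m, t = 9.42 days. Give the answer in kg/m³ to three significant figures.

For an instantaneous plane source, C(x,t) = M/(n_e·A·√(4πDt)) · exp(−(x−vt)²/(4Dt)), with n_e·A the pore (flow) area.
Plume center vt = 0.491 × 9.42 = 4.62522 m, so the well at 7.44 m is 2.81478 m downgradient of the peak.
√(4πDt) = 4.171 m, giving peak height M/(n_e·A·√(4πDt)) = 77.6/(0.40 × 80.3 × 4.171) = 0.5792 kg/m³.
(x−vt)²/(4Dt) = (2.81478)²/(4 × 0.147 × 9.42) = 1.430; exp(−1.430) = 0.2393.
C = 0.5792 × 0.2393 = 0.139 kg/m³.

0.139 kg/m³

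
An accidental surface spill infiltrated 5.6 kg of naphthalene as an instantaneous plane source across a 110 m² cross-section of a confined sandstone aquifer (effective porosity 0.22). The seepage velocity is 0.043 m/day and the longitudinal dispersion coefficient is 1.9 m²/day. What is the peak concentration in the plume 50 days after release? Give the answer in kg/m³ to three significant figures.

The peak of an instantaneous 1D plume sits at x = vt; there the Gaussian factor is 1 and C_max = M/(n_e·A·√(4πDt)), where n_e·A is the pore area the mass is dissolved in.
√(4πDt) = √(4π × 1.9 × 50) = 34.55 m, so C_max = 5.6/(0.22 × 110 × 34.55) = 0.00670 kg/m³.

0.00670 kg/m³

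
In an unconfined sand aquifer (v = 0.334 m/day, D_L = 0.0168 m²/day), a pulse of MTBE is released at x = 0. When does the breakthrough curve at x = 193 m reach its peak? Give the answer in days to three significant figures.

For the 1D instantaneous-source solution, setting ∂C/∂t = 0 at fixed x gives v²t² + 2Dt − x² = 0, so t = (√(D² + v²x²) − D)/v².
√(D² + v²x²) = √(0.0168² + 0.334² × 193²) = 64.46; v² = 0.111556.
t = (64.46 − 0.0168)/0.111556 = 578 days (vs. the pure-advection estimate x/v = 578 d).

578 days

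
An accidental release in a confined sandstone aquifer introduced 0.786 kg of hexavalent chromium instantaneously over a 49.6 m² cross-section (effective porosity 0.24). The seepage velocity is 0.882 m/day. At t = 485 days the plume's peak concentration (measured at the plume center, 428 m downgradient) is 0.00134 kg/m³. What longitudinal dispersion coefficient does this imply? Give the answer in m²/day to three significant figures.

0.398 m²/day

At the plume center C_max = M/(n_e·A·√(4πDt)), so D = M²/(4πt·(n_e·A·C_max)²).
n_e·A·C_max = 0.24 × 49.6 × 0.00134 = 0.01595 kg/m.
D = 0.786²/(4π × 485 × 0.01595²) = 0.398 m²/day.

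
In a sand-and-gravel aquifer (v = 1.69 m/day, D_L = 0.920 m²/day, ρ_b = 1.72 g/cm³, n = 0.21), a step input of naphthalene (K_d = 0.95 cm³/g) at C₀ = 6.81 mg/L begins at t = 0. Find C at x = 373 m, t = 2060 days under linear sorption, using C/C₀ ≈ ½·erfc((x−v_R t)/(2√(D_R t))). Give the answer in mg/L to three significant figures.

5.93 mg/L

Retardation factor R = 1 + ρ_b·K_d/n = 1 + 1.72 × 0.95/0.21 = 8.781.
Sorption retards both mechanisms: v_R = v/R = 0.1925 m/day, D_R = D/R = 0.1048 m²/day.
v_R·t = 0.1925 × 2060 = 396.55 m; 2√(D_R t) = 29.39 m; argument = (373 − 396.55)/29.39 = -0.8013.
C = C₀ × ½·erfc(-0.8013) = 6.81 × 0.8714 = 5.93 mg/L.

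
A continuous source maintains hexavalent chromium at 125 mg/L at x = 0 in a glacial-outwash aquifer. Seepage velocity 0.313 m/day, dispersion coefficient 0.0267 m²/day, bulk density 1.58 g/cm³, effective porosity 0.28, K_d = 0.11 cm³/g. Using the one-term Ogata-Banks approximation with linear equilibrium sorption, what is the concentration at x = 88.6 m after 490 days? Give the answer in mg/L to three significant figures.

117 mg/L

Retardation factor R = 1 + ρ_b·K_d/n = 1 + 1.58 × 0.11/0.28 = 1.621.
Sorption retards both mechanisms: v_R = v/R = 0.1931 m/day, D_R = D/R = 0.01647 m²/day.
v_R·t = 0.1931 × 490 = 94.619 m; 2√(D_R t) = 5.682 m; argument = (88.6 − 94.619)/5.682 = -1.059.
C = C₀ × ½·erfc(-1.059) = 125 × 0.9329 = 117 mg/L.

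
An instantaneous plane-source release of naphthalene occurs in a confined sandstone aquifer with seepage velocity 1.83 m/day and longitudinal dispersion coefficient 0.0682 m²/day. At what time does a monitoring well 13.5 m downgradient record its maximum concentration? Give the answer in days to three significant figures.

7.36 days

For the 1D instantaneous-source solution, setting ∂C/∂t = 0 at fixed x gives v²t² + 2Dt − x² = 0, so t = (√(D² + v²x²) − D)/v².
√(D² + v²x²) = √(0.0682² + 1.83² × 13.5²) = 24.71; v² = 3.3489.
t = (24.71 − 0.0682)/3.3489 = 7.36 days (vs. the pure-advection estimate x/v = 7.38 d).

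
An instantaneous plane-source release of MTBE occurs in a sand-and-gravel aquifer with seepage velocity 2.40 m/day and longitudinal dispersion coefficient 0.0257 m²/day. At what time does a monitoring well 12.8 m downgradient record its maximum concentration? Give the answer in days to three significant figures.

For the 1D instantaneous-source solution, setting ∂C/∂t = 0 at fixed x gives v²t² + 2Dt − x² = 0, so t = (√(D² + v²x²) − D)/v².
√(D² + v²x²) = √(0.0257² + 2.40² × 12.8²) = 30.72; v² = 5.76.
t = (30.72 − 0.0257)/5.76 = 5.33 days (vs. the pure-advection estimate x/v = 5.33 d).

5.33 days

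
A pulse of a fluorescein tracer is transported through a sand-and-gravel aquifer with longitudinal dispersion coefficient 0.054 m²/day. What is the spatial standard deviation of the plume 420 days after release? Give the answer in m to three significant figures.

Dispersive spreading gives a Gaussian with σ² = 2Dt; advection only shifts the center.
σ = √(2 × 0.054 × 420) = 6.73 m.

6.73 m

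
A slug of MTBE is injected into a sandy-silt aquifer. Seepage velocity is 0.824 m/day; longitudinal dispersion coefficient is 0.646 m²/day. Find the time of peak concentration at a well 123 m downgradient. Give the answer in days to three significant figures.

For the 1D instantaneous-source solution, setting ∂C/∂t = 0 at fixed x gives v²t² + 2Dt − x² = 0, so t = (√(D² + v²x²) − D)/v².
√(D² + v²x²) = √(0.646² + 0.824² × 123²) = 101.4; v² = 0.678976.
t = (101.4 − 0.646)/0.678976 = 148 days (vs. the pure-advection estimate x/v = 149 d).

148 days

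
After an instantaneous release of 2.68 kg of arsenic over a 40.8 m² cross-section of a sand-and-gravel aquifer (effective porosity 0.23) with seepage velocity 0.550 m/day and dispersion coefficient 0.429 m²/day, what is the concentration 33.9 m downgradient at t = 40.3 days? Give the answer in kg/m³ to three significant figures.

0.00265 kg/m³

For an instantaneous plane source, C(x,t) = M/(n_e·A·√(4πDt)) · exp(−(x−vt)²/(4Dt)), with n_e·A the pore (flow) area.
Plume center vt = 0.550 × 40.3 = 22.165 m, so the well at 33.9 m is 11.735 m downgradient of the peak.
√(4πDt) = 14.74 m, giving peak height M/(n_e·A·√(4πDt)) = 2.68/(0.23 × 40.8 × 14.74) = 0.01938 kg/m³.
(x−vt)²/(4Dt) = (11.735)²/(4 × 0.429 × 40.3) = 1.991; exp(−1.991) = 0.1366.
C = 0.01938 × 0.1366 = 0.00265 kg/m³.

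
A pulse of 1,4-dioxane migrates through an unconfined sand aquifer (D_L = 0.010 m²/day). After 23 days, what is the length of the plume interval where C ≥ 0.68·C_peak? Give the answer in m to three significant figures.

1.19 m

The plume is Gaussian with σ = √(2Dt) = √(2 × 0.010 × 23) = 0.6782 m.
C/C_peak = exp(−Δx²/(2σ²)) = 0.68 ⇒ Δx = σ·√(−2 ln 0.68) = 0.6782 × 0.8783 = 0.5957 m.
Width = 2Δx = 1.19 m.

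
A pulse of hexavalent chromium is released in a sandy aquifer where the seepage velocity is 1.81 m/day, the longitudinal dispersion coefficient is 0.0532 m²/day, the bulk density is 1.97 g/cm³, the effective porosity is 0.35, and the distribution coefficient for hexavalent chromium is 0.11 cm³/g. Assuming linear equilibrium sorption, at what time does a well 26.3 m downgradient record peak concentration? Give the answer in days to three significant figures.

23.5 days

Retardation factor R = 1 + ρ_b·K_d/n = 1 + 1.97 × 0.11/0.35 = 1.619.
Sorption retards both mechanisms: v_R = v/R = 1.118 m/day, D_R = D/R = 0.03286 m²/day.
Peak time from v_R²t² + 2D_R t − x² = 0: t = (√(D_R² + v_R²x²) − D_R)/v_R².
√(D_R² + v_R²x²) = √(0.03286² + 1.118² × 26.3²) = 29.40; v_R² = 1.250.
t = (29.40 − 0.03286)/1.250 = 23.5 days.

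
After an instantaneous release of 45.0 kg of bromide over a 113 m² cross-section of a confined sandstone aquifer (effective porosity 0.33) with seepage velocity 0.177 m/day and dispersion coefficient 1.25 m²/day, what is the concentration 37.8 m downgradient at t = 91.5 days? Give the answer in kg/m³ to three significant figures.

For an instantaneous plane source, C(x,t) = M/(n_e·A·√(4πDt)) · exp(−(x−vt)²/(4Dt)), with n_e·A the pore (flow) area.
Plume center vt = 0.177 × 91.5 = 16.1955 m, so the well at 37.8 m is 21.6045 m downgradient of the peak.
√(4πDt) = 37.91 m, giving peak height M/(n_e·A·√(4πDt)) = 45.0/(0.33 × 113 × 37.91) = 0.03183 kg/m³.
(x−vt)²/(4Dt) = (21.6045)²/(4 × 1.25 × 91.5) = 1.020; exp(−1.020) = 0.3606.
C = 0.03183 × 0.3606 = 0.0115 kg/m³.

0.0115 kg/m³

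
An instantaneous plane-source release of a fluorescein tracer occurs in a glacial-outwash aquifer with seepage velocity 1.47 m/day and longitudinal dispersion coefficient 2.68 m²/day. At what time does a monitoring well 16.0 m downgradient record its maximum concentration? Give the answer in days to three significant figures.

For the 1D instantaneous-source solution, setting ∂C/∂t = 0 at fixed x gives v²t² + 2Dt − x² = 0, so t = (√(D² + v²x²) − D)/v².
√(D² + v²x²) = √(2.68² + 1.47² × 16.0²) = 23.67; v² = 2.1609.
t = (23.67 − 2.68)/2.1609 = 9.71 days (vs. the pure-advection estimate x/v = 10.9 d).

9.71 days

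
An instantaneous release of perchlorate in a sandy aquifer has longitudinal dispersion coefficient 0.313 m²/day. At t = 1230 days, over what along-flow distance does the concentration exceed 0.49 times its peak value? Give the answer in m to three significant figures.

The plume is Gaussian with σ = √(2Dt) = √(2 × 0.313 × 1230) = 27.75 m.
C/C_peak = exp(−Δx²/(2σ²)) = 0.49 ⇒ Δx = σ·√(−2 ln 0.49) = 27.75 × 1.194 = 33.13 m.
Width = 2Δx = 66.3 m.

66.3 m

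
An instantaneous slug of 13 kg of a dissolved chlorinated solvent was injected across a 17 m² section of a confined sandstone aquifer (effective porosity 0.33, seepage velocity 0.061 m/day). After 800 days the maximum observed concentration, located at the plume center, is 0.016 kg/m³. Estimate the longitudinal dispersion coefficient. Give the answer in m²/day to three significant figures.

At the plume center C_max = M/(n_e·A·√(4πDt)), so D = M²/(4πt·(n_e·A·C_max)²).
n_e·A·C_max = 0.33 × 17 × 0.016 = 0.08976 kg/m.
D = 13²/(4π × 800 × 0.08976²) = 2.09 m²/day.

2.09 m²/day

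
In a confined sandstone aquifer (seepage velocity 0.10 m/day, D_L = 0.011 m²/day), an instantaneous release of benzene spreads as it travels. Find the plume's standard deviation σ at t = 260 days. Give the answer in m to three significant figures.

Dispersive spreading gives a Gaussian with σ² = 2Dt; advection only shifts the center.
σ = √(2 × 0.011 × 260) = 2.39 m.

2.39 m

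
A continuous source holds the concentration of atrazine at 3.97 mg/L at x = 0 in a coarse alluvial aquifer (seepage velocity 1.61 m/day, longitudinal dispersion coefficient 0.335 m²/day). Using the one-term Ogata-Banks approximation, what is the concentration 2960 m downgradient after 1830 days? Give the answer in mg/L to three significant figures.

For a continuous step input, C/C₀ ≈ ½·erfc((x−vt)/(2√(Dt))).
vt = 1.61 × 1830 = 2946.3 m and 2√(Dt) = 2√(0.335 × 1830) = 49.52 m.
Argument (x−vt)/(2√(Dt)) = (2960 − 2946.3)/49.52 = 0.2767; ½·erfc(0.2767) = 0.3478.
C = 3.97 × 0.3478 = 1.38 mg/L.

1.38 mg/L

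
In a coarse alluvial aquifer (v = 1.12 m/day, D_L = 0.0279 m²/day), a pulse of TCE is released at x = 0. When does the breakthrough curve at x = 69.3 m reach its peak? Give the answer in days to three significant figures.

61.9 days

For the 1D instantaneous-source solution, setting ∂C/∂t = 0 at fixed x gives v²t² + 2Dt − x² = 0, so t = (√(D² + v²x²) − D)/v².
√(D² + v²x²) = √(0.0279² + 1.12² × 69.3²) = 77.62; v² = 1.2544.
t = (77.62 − 0.0279)/1.2544 = 61.9 days (vs. the pure-advection estimate x/v = 61.9 d).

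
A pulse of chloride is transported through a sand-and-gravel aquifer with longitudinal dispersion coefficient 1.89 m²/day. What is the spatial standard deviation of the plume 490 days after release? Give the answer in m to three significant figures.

43.0 m

Dispersive spreading gives a Gaussian with σ² = 2Dt; advection only shifts the center.
σ = √(2 × 1.89 × 490) = 43.0 m.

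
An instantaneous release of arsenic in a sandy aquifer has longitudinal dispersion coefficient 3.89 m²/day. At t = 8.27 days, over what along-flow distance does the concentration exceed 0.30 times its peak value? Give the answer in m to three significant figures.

The plume is Gaussian with σ = √(2Dt) = √(2 × 3.89 × 8.27) = 8.021 m.
C/C_peak = exp(−Δx²/(2σ²)) = 0.30 ⇒ Δx = σ·√(−2 ln 0.30) = 8.021 × 1.552 = 12.45 m.
Width = 2Δx = 24.9 m.

24.9 m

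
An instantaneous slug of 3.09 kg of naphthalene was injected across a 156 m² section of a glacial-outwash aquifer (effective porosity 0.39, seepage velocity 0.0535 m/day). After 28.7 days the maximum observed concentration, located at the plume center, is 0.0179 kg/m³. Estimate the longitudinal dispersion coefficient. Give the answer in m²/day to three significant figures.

0.0223 m²/day

At the plume center C_max = M/(n_e·A·√(4πDt)), so D = M²/(4πt·(n_e·A·C_max)²).
n_e·A·C_max = 0.39 × 156 × 0.0179 = 1.089 kg/m.
D = 3.09²/(4π × 28.7 × 1.089²) = 0.0223 m²/day.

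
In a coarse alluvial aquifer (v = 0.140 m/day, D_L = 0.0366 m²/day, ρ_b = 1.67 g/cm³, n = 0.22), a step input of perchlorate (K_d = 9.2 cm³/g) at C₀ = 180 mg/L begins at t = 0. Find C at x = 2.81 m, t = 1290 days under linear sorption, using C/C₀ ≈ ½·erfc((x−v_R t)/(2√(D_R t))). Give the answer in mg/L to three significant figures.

73.9 mg/L

Retardation factor R = 1 + ρ_b·K_d/n = 1 + 1.67 × 9.2/0.22 = 70.84.
Sorption retards both mechanisms: v_R = v/R = 0.001976 m/day, D_R = D/R = 0.0005167 m²/day.
v_R·t = 0.001976 × 1290 = 2.54904 m; 2√(D_R t) = 1.633 m; argument = (2.81 − 2.54904)/1.633 = 0.1598.
C = C₀ × ½·erfc(0.1598) = 180 × 0.4106 = 73.9 mg/L.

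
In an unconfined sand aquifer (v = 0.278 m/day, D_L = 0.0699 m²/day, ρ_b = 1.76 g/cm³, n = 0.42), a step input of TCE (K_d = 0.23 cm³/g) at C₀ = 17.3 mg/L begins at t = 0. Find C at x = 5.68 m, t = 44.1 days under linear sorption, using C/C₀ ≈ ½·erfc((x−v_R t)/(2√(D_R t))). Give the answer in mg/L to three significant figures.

10.8 mg/L

Retardation factor R = 1 + ρ_b·K_d/n = 1 + 1.76 × 0.23/0.42 = 1.964.
Sorption retards both mechanisms: v_R = v/R = 0.1415 m/day, D_R = D/R = 0.03559 m²/day.
v_R·t = 0.1415 × 44.1 = 6.24015 m; 2√(D_R t) = 2.506 m; argument = (5.68 − 6.24015)/2.506 = -0.2235.
C = C₀ × ½·erfc(-0.2235) = 17.3 × 0.6240 = 10.8 mg/L.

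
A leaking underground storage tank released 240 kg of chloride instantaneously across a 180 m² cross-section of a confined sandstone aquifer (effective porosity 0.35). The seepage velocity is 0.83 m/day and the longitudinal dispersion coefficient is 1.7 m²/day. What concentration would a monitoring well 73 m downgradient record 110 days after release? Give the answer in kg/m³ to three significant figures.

0.0502 kg/m³

For an instantaneous plane source, C(x,t) = M/(n_e·A·√(4πDt)) · exp(−(x−vt)²/(4Dt)), with n_e·A the pore (flow) area.
Plume center vt = 0.83 × 110 = 91.3 m, so the well at 73 m is 18.3 m upgradient of the peak.
√(4πDt) = 48.48 m, giving peak height M/(n_e·A·√(4πDt)) = 240/(0.35 × 180 × 48.48) = 0.07858 kg/m³.
(x−vt)²/(4Dt) = (-18.3)²/(4 × 1.7 × 110) = 0.4477; exp(−0.4477) = 0.6391.
C = 0.07858 × 0.6391 = 0.0502 kg/m³.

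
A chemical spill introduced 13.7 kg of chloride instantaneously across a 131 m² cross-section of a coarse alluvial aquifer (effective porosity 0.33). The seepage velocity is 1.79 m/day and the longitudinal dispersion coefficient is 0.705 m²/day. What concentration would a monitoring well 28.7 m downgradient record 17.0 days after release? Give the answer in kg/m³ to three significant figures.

0.0243 kg/m³

For an instantaneous plane source, C(x,t) = M/(n_e·A·√(4πDt)) · exp(−(x−vt)²/(4Dt)), with n_e·A the pore (flow) area.
Plume center vt = 1.79 × 17.0 = 30.43 m, so the well at 28.7 m is 1.73 m upgradient of the peak.
√(4πDt) = 12.27 m, giving peak height M/(n_e·A·√(4πDt)) = 13.7/(0.33 × 131 × 12.27) = 0.02583 kg/m³.
(x−vt)²/(4Dt) = (-1.73)²/(4 × 0.705 × 17.0) = 0.06243; exp(−0.06243) = 0.9395.
C = 0.02583 × 0.9395 = 0.0243 kg/m³.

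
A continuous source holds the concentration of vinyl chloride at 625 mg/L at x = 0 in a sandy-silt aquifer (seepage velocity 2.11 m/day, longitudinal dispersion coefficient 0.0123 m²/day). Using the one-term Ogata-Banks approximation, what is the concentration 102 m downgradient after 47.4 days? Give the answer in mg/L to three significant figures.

For a continuous step input, C/C₀ ≈ ½·erfc((x−vt)/(2√(Dt))).
vt = 2.11 × 47.4 = 100.014 m and 2√(Dt) = 2√(0.0123 × 47.4) = 1.527 m.
Argument (x−vt)/(2√(Dt)) = (102 − 100.014)/1.527 = 1.301; ½·erfc(1.301) = 0.03289.
C = 625 × 0.03289 = 20.6 mg/L.

20.6 mg/L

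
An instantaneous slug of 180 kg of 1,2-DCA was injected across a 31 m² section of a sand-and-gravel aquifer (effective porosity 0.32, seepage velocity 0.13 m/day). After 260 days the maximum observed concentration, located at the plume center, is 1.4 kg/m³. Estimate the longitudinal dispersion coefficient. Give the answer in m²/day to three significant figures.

At the plume center C_max = M/(n_e·A·√(4πDt)), so D = M²/(4πt·(n_e·A·C_max)²).
n_e·A·C_max = 0.32 × 31 × 1.4 = 13.89 kg/m.
D = 180²/(4π × 260 × 13.89²) = 0.0514 m²/day.

0.0514 m²/day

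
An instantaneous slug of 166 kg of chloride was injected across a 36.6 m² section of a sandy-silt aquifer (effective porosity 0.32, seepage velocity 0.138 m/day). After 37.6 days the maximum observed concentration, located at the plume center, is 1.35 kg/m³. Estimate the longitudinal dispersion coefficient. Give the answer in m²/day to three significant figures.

0.233 m²/day

At the plume center C_max = M/(n_e·A·√(4πDt)), so D = M²/(4πt·(n_e·A·C_max)²).
n_e·A·C_max = 0.32 × 36.6 × 1.35 = 15.81 kg/m.
D = 166²/(4π × 37.6 × 15.81²) = 0.233 m²/day.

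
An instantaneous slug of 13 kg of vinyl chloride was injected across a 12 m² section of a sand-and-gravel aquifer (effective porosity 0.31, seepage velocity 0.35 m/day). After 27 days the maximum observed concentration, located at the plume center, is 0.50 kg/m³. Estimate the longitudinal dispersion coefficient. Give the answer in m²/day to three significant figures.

0.144 m²/day

At the plume center C_max = M/(n_e·A·√(4πDt)), so D = M²/(4πt·(n_e·A·C_max)²).
n_e·A·C_max = 0.31 × 12 × 0.50 = 1.860 kg/m.
D = 13²/(4π × 27 × 1.860²) = 0.144 m²/day.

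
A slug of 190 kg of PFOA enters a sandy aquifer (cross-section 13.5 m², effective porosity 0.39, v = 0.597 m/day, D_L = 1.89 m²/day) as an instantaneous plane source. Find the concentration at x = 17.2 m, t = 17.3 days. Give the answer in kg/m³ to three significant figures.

1.24 kg/m³

For an instantaneous plane source, C(x,t) = M/(n_e·A·√(4πDt)) · exp(−(x−vt)²/(4Dt)), with n_e·A the pore (flow) area.
Plume center vt = 0.597 × 17.3 = 10.3281 m, so the well at 17.2 m is 6.8719 m downgradient of the peak.
√(4πDt) = 20.27 m, giving peak height M/(n_e·A·√(4πDt)) = 190/(0.39 × 13.5 × 20.27) = 1.780 kg/m³.
(x−vt)²/(4Dt) = (6.8719)²/(4 × 1.89 × 17.3) = 0.3611; exp(−0.3611) = 0.6969.
C = 1.780 × 0.6969 = 1.24 kg/m³.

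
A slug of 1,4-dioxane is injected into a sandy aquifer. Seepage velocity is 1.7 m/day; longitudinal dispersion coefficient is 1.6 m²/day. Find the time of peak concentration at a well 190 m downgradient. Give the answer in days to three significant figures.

For the 1D instantaneous-source solution, setting ∂C/∂t = 0 at fixed x gives v²t² + 2Dt − x² = 0, so t = (√(D² + v²x²) − D)/v².
√(D² + v²x²) = √(1.6² + 1.7² × 190²) = 323.0; v² = 2.89.
t = (323.0 − 1.6)/2.89 = 111 days (vs. the pure-advection estimate x/v = 112 d).

111 days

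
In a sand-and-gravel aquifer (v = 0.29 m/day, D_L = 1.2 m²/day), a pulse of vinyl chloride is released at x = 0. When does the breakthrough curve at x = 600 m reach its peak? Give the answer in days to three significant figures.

2050 days

For the 1D instantaneous-source solution, setting ∂C/∂t = 0 at fixed x gives v²t² + 2Dt − x² = 0, so t = (√(D² + v²x²) − D)/v².
√(D² + v²x²) = √(1.2² + 0.29² × 600²) = 174.0; v² = 0.0841.
t = (174.0 − 1.2)/0.0841 = 2050 days (vs. the pure-advection estimate x/v = 2070 d).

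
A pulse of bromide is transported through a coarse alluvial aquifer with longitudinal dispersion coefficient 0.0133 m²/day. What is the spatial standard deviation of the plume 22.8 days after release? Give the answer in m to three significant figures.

0.779 m

Dispersive spreading gives a Gaussian with σ² = 2Dt; advection only shifts the center.
σ = √(2 × 0.0133 × 22.8) = 0.779 m.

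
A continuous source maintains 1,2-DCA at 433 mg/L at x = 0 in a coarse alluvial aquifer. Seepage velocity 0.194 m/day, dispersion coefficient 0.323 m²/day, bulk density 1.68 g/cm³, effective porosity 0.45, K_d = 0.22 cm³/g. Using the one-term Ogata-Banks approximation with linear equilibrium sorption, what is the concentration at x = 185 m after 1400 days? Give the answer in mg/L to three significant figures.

23.2 mg/L

Retardation factor R = 1 + ρ_b·K_d/n = 1 + 1.68 × 0.22/0.45 = 1.821.
Sorption retards both mechanisms: v_R = v/R = 0.1065 m/day, D_R = D/R = 0.1774 m²/day.
v_R·t = 0.1065 × 1400 = 149.1 m; 2√(D_R t) = 31.52 m; argument = (185 − 149.1)/31.52 = 1.139.
C = C₀ × ½·erfc(1.139) = 433 × 0.05361 = 23.2 mg/L.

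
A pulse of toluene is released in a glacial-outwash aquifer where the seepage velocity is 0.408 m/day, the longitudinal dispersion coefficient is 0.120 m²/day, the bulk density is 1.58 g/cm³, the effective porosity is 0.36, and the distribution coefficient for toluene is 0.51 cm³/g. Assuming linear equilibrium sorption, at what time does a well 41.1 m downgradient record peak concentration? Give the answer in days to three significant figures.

Retardation factor R = 1 + ρ_b·K_d/n = 1 + 1.58 × 0.51/0.36 = 3.238.
Sorption retards both mechanisms: v_R = v/R = 0.1260 m/day, D_R = D/R = 0.03706 m²/day.
Peak time from v_R²t² + 2D_R t − x² = 0: t = (√(D_R² + v_R²x²) − D_R)/v_R².
√(D_R² + v_R²x²) = √(0.03706² + 0.1260² × 41.1²) = 5.179; v_R² = 0.01588.
t = (5.179 − 0.03706)/0.01588 = 324 days.

324 days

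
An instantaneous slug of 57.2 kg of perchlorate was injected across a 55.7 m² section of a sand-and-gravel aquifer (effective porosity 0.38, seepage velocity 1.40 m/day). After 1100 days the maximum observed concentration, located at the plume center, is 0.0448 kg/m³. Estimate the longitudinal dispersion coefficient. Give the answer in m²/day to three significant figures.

0.263 m²/day

At the plume center C_max = M/(n_e·A·√(4πDt)), so D = M²/(4πt·(n_e·A·C_max)²).
n_e·A·C_max = 0.38 × 55.7 × 0.0448 = 0.9482 kg/m.
D = 57.2²/(4π × 1100 × 0.9482²) = 0.263 m²/day.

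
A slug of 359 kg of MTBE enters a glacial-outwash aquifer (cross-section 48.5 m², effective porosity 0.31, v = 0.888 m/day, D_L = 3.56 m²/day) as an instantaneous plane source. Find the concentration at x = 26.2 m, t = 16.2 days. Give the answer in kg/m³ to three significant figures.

0.484 kg/m³

For an instantaneous plane source, C(x,t) = M/(n_e·A·√(4πDt)) · exp(−(x−vt)²/(4Dt)), with n_e·A the pore (flow) area.
Plume center vt = 0.888 × 16.2 = 14.3856 m, so the well at 26.2 m is 11.8144 m downgradient of the peak.
√(4πDt) = 26.92 m, giving peak height M/(n_e·A·√(4πDt)) = 359/(0.31 × 48.5 × 26.92) = 0.8870 kg/m³.
(x−vt)²/(4Dt) = (11.8144)²/(4 × 3.56 × 16.2) = 0.6051; exp(−0.6051) = 0.5460.
C = 0.8870 × 0.5460 = 0.484 kg/m³.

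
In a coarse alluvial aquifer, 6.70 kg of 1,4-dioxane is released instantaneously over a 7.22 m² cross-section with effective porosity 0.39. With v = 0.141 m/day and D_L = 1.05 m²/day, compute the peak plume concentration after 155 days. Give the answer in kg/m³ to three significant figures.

The peak of an instantaneous 1D plume sits at x = vt; there the Gaussian factor is 1 and C_max = M/(n_e·A·√(4πDt)), where n_e·A is the pore area the mass is dissolved in.
√(4πDt) = √(4π × 1.05 × 155) = 45.22 m, so C_max = 6.70/(0.39 × 7.22 × 45.22) = 0.0526 kg/m³.

0.0526 kg/m³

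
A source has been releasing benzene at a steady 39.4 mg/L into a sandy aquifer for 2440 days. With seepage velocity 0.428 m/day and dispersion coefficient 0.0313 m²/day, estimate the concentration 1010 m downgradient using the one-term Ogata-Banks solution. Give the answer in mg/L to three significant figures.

For a continuous step input, C/C₀ ≈ ½·erfc((x−vt)/(2√(Dt))).
vt = 0.428 × 2440 = 1044.32 m and 2√(Dt) = 2√(0.0313 × 2440) = 17.48 m.
Argument (x−vt)/(2√(Dt)) = (1010 − 1044.32)/17.48 = -1.963; ½·erfc(-1.963) = 0.9972.
C = 39.4 × 0.9972 = 39.3 mg/L.

39.3 mg/L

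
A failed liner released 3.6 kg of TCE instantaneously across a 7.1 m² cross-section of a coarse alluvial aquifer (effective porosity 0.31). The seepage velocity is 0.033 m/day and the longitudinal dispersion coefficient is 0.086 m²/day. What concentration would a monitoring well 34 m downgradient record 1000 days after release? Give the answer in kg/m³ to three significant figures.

0.0496 kg/m³

For an instantaneous plane source, C(x,t) = M/(n_e·A·√(4πDt)) · exp(−(x−vt)²/(4Dt)), with n_e·A the pore (flow) area.
Plume center vt = 0.033 × 1000 = 33 m, so the well at 34 m is 1 m downgradient of the peak.
√(4πDt) = 32.87 m, giving peak height M/(n_e·A·√(4πDt)) = 3.6/(0.31 × 7.1 × 32.87) = 0.04976 kg/m³.
(x−vt)²/(4Dt) = (1)²/(4 × 0.086 × 1000) = 0.002907; exp(−0.002907) = 0.9971.
C = 0.04976 × 0.9971 = 0.0496 kg/m³.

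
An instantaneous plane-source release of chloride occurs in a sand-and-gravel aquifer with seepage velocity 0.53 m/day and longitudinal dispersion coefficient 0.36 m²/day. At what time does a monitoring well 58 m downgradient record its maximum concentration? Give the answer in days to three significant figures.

108 days

For the 1D instantaneous-source solution, setting ∂C/∂t = 0 at fixed x gives v²t² + 2Dt − x² = 0, so t = (√(D² + v²x²) − D)/v².
√(D² + v²x²) = √(0.36² + 0.53² × 58²) = 30.74; v² = 0.2809.
t = (30.74 − 0.36)/0.2809 = 108 days (vs. the pure-advection estimate x/v = 109 d).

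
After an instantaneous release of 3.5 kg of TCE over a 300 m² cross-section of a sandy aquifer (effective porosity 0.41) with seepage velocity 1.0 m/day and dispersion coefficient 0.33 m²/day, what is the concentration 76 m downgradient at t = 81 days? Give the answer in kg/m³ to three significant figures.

For an instantaneous plane source, C(x,t) = M/(n_e·A·√(4πDt)) · exp(−(x−vt)²/(4Dt)), with n_e·A the pore (flow) area.
Plume center vt = 1.0 × 81 = 81 m, so the well at 76 m is 5 m upgradient of the peak.
√(4πDt) = 18.33 m, giving peak height M/(n_e·A·√(4πDt)) = 3.5/(0.41 × 300 × 18.33) = 0.001552 kg/m³.
(x−vt)²/(4Dt) = (-5)²/(4 × 0.33 × 81) = 0.2338; exp(−0.2338) = 0.7915.
C = 0.001552 × 0.7915 = 0.00123 kg/m³.

0.00123 kg/m³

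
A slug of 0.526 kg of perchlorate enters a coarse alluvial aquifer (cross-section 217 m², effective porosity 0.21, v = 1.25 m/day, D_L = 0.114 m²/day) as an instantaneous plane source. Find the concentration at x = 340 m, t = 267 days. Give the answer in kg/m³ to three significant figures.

For an instantaneous plane source, C(x,t) = M/(n_e·A·√(4πDt)) · exp(−(x−vt)²/(4Dt)), with n_e·A the pore (flow) area.
Plume center vt = 1.25 × 267 = 333.75 m, so the well at 340 m is 6.25 m downgradient of the peak.
√(4πDt) = 19.56 m, giving peak height M/(n_e·A·√(4πDt)) = 0.526/(0.21 × 217 × 19.56) = 0.0005901 kg/m³.
(x−vt)²/(4Dt) = (6.25)²/(4 × 0.114 × 267) = 0.3208; exp(−0.3208) = 0.7256.
C = 0.0005901 × 0.7256 = 0.000428 kg/m³.

0.000428 kg/m³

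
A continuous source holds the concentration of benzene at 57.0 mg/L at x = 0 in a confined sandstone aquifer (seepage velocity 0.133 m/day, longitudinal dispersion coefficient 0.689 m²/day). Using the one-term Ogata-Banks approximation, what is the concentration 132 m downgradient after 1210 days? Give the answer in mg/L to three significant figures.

For a continuous step input, C/C₀ ≈ ½·erfc((x−vt)/(2√(Dt))).
vt = 0.133 × 1210 = 160.93 m and 2√(Dt) = 2√(0.689 × 1210) = 57.75 m.
Argument (x−vt)/(2√(Dt)) = (132 − 160.93)/57.75 = -0.5010; ½·erfc(-0.5010) = 0.7607.
C = 57.0 × 0.7607 = 43.4 mg/L.

43.4 mg/L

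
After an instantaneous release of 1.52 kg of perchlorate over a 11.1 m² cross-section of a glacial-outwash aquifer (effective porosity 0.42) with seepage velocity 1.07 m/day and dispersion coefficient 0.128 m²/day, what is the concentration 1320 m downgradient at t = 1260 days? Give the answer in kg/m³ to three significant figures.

For an instantaneous plane source, C(x,t) = M/(n_e·A·√(4πDt)) · exp(−(x−vt)²/(4Dt)), with n_e·A the pore (flow) area.
Plume center vt = 1.07 × 1260 = 1348.2 m, so the well at 1320 m is 28.2 m upgradient of the peak.
√(4πDt) = 45.02 m, giving peak height M/(n_e·A·√(4πDt)) = 1.52/(0.42 × 11.1 × 45.02) = 0.007242 kg/m³.
(x−vt)²/(4Dt) = (-28.2)²/(4 × 0.128 × 1260) = 1.233; exp(−1.233) = 0.2914.
C = 0.007242 × 0.2914 = 0.00211 kg/m³.

0.00211 kg/m³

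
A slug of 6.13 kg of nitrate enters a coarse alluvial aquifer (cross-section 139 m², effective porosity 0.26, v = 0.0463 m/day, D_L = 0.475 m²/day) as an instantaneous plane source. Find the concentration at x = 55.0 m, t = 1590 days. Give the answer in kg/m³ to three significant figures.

For an instantaneous plane source, C(x,t) = M/(n_e·A·√(4πDt)) · exp(−(x−vt)²/(4Dt)), with n_e·A the pore (flow) area.
Plume center vt = 0.0463 × 1590 = 73.617 m, so the well at 55.0 m is 18.617 m upgradient of the peak.
√(4πDt) = 97.42 m, giving peak height M/(n_e·A·√(4πDt)) = 6.13/(0.26 × 139 × 97.42) = 0.001741 kg/m³.
(x−vt)²/(4Dt) = (-18.617)²/(4 × 0.475 × 1590) = 0.1147; exp(−0.1147) = 0.8916.
C = 0.001741 × 0.8916 = 0.00155 kg/m³.

0.00155 kg/m³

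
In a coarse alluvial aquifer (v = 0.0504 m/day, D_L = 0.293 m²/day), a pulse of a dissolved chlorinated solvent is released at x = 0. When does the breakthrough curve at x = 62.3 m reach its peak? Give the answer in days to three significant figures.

1130 days

For the 1D instantaneous-source solution, setting ∂C/∂t = 0 at fixed x gives v²t² + 2Dt − x² = 0, so t = (√(D² + v²x²) − D)/v².
√(D² + v²x²) = √(0.293² + 0.0504² × 62.3²) = 3.154; v² = 0.00254016.
t = (3.154 − 0.293)/0.00254016 = 1130 days (vs. the pure-advection estimate x/v = 1240 d).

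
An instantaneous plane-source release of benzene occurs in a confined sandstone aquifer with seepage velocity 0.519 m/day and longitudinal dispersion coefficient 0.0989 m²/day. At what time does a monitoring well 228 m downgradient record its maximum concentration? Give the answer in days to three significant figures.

For the 1D instantaneous-source solution, setting ∂C/∂t = 0 at fixed x gives v²t² + 2Dt − x² = 0, so t = (√(D² + v²x²) − D)/v².
√(D² + v²x²) = √(0.0989² + 0.519² × 228²) = 118.3; v² = 0.269361.
t = (118.3 − 0.0989)/0.269361 = 439 days (vs. the pure-advection estimate x/v = 439 d).

439 days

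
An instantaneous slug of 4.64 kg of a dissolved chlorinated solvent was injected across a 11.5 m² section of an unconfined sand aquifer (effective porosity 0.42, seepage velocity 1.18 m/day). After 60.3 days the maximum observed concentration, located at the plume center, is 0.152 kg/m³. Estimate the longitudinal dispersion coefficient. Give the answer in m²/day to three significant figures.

0.0527 m²/day

At the plume center C_max = M/(n_e·A·√(4πDt)), so D = M²/(4πt·(n_e·A·C_max)²).
n_e·A·C_max = 0.42 × 11.5 × 0.152 = 0.7342 kg/m.
D = 4.64²/(4π × 60.3 × 0.7342²) = 0.0527 m²/day.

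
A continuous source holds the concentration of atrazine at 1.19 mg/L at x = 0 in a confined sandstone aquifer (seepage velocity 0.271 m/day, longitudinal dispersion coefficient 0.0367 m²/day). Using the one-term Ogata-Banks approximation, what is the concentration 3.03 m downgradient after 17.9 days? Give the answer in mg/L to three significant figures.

1.12 mg/L

For a continuous step input, C/C₀ ≈ ½·erfc((x−vt)/(2√(Dt))).
vt = 0.271 × 17.9 = 4.8509 m and 2√(Dt) = 2√(0.0367 × 17.9) = 1.621 m.
Argument (x−vt)/(2√(Dt)) = (3.03 − 4.8509)/1.621 = -1.123; ½·erfc(-1.123) = 0.9439.
C = 1.19 × 0.9439 = 1.12 mg/L.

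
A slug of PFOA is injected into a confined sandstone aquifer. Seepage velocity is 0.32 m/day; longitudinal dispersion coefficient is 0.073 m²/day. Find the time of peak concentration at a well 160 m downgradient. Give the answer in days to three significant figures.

For the 1D instantaneous-source solution, setting ∂C/∂t = 0 at fixed x gives v²t² + 2Dt − x² = 0, so t = (√(D² + v²x²) − D)/v².
√(D² + v²x²) = √(0.073² + 0.32² × 160²) = 51.20; v² = 0.1024.
t = (51.20 − 0.073)/0.1024 = 499 days (vs. the pure-advection estimate x/v = 500 d).

499 days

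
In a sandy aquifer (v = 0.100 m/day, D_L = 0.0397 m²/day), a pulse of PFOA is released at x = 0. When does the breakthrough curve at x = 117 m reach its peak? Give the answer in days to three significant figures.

1170 days

For the 1D instantaneous-source solution, setting ∂C/∂t = 0 at fixed x gives v²t² + 2Dt − x² = 0, so t = (√(D² + v²x²) − D)/v².
√(D² + v²x²) = √(0.0397² + 0.100² × 117²) = 11.70; v² = 0.01.
t = (11.70 − 0.0397)/0.01 = 1170 days (vs. the pure-advection estimate x/v = 1170 d).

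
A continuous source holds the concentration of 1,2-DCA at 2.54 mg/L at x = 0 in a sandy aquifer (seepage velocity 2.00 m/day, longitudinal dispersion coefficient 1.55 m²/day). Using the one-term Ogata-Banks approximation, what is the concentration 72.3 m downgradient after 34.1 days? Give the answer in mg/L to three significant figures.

0.876 mg/L

For a continuous step input, C/C₀ ≈ ½·erfc((x−vt)/(2√(Dt))).
vt = 2.00 × 34.1 = 68.2 m and 2√(Dt) = 2√(1.55 × 34.1) = 14.54 m.
Argument (x−vt)/(2√(Dt)) = (72.3 − 68.2)/14.54 = 0.2820; ½·erfc(0.2820) = 0.3450.
C = 2.54 × 0.3450 = 0.876 mg/L.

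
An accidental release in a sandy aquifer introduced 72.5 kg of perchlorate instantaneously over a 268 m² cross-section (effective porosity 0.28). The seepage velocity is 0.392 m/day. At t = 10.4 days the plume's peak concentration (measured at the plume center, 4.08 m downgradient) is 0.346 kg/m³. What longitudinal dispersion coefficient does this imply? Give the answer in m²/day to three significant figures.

0.0597 m²/day

At the plume center C_max = M/(n_e·A·√(4πDt)), so D = M²/(4πt·(n_e·A·C_max)²).
n_e·A·C_max = 0.28 × 268 × 0.346 = 25.96 kg/m.
D = 72.5²/(4π × 10.4 × 25.96²) = 0.0597 m²/day.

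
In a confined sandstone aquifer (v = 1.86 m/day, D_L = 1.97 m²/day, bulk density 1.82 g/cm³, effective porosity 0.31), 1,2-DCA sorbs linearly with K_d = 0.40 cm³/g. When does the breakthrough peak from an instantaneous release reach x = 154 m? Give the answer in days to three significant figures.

275 days

Retardation factor R = 1 + ρ_b·K_d/n = 1 + 1.82 × 0.40/0.31 = 3.348.
Sorption retards both mechanisms: v_R = v/R = 0.5556 m/day, D_R = D/R = 0.5884 m²/day.
Peak time from v_R²t² + 2D_R t − x² = 0: t = (√(D_R² + v_R²x²) − D_R)/v_R².
√(D_R² + v_R²x²) = √(0.5884² + 0.5556² × 154²) = 85.56; v_R² = 0.3087.
t = (85.56 − 0.5884)/0.3087 = 275 days.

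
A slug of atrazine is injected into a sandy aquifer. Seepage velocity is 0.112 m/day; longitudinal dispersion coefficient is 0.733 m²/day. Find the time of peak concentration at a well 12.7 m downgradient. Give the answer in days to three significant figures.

69.1 days

For the 1D instantaneous-source solution, setting ∂C/∂t = 0 at fixed x gives v²t² + 2Dt − x² = 0, so t = (√(D² + v²x²) − D)/v².
√(D² + v²x²) = √(0.733² + 0.112² × 12.7²) = 1.600; v² = 0.012544.
t = (1.600 − 0.733)/0.012544 = 69.1 days (vs. the pure-advection estimate x/v = 113 d).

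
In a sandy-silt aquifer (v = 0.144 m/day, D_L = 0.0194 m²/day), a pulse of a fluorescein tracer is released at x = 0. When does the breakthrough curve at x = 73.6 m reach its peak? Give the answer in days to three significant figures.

For the 1D instantaneous-source solution, setting ∂C/∂t = 0 at fixed x gives v²t² + 2Dt − x² = 0, so t = (√(D² + v²x²) − D)/v².
√(D² + v²x²) = √(0.0194² + 0.144² × 73.6²) = 10.60; v² = 0.020736.
t = (10.60 − 0.0194)/0.020736 = 510 days (vs. the pure-advection estimate x/v = 511 d).

510 days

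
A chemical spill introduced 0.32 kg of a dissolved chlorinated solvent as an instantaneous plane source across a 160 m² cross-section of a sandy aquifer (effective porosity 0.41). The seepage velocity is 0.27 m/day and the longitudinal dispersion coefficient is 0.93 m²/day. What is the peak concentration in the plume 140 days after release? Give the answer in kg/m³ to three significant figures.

The peak of an instantaneous 1D plume sits at x = vt; there the Gaussian factor is 1 and C_max = M/(n_e·A·√(4πDt)), where n_e·A is the pore area the mass is dissolved in.
√(4πDt) = √(4π × 0.93 × 140) = 40.45 m, so C_max = 0.32/(0.41 × 160 × 40.45) = 0.000121 kg/m³.

0.000121 kg/m³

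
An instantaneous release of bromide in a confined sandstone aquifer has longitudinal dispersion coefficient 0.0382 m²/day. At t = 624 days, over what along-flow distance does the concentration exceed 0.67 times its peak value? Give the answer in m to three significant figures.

12.4 m

The plume is Gaussian with σ = √(2Dt) = √(2 × 0.0382 × 624) = 6.905 m.
C/C_peak = exp(−Δx²/(2σ²)) = 0.67 ⇒ Δx = σ·√(−2 ln 0.67) = 6.905 × 0.8950 = 6.180 m.
Width = 2Δx = 12.4 m.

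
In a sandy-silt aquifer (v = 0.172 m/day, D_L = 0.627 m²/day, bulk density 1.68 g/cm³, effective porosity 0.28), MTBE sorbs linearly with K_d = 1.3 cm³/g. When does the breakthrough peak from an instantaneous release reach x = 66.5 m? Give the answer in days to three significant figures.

3220 days

Retardation factor R = 1 + ρ_b·K_d/n = 1 + 1.68 × 1.3/0.28 = 8.800.
Sorption retards both mechanisms: v_R = v/R = 0.01955 m/day, D_R = D/R = 0.07125 m²/day.
Peak time from v_R²t² + 2D_R t − x² = 0: t = (√(D_R² + v_R²x²) − D_R)/v_R².
√(D_R² + v_R²x²) = √(0.07125² + 0.01955² × 66.5²) = 1.302; v_R² = 0.0003822.
t = (1.302 − 0.07125)/0.0003822 = 3220 days.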